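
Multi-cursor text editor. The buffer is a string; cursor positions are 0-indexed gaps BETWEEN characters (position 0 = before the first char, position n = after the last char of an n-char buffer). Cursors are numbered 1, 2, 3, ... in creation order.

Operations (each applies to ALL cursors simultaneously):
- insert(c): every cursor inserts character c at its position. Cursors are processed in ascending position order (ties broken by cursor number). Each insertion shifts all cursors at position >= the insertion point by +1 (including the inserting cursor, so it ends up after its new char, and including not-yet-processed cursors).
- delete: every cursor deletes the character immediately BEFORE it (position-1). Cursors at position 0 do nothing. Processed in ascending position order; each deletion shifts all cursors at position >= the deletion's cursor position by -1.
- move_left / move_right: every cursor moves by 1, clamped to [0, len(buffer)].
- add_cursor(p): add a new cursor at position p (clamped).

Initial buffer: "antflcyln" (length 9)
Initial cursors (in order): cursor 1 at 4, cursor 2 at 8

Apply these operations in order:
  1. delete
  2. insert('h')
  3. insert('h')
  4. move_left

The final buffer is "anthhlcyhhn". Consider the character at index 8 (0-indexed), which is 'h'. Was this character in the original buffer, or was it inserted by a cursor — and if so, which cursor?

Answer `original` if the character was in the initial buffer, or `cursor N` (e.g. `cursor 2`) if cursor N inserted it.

After op 1 (delete): buffer="antlcyn" (len 7), cursors c1@3 c2@6, authorship .......
After op 2 (insert('h')): buffer="anthlcyhn" (len 9), cursors c1@4 c2@8, authorship ...1...2.
After op 3 (insert('h')): buffer="anthhlcyhhn" (len 11), cursors c1@5 c2@10, authorship ...11...22.
After op 4 (move_left): buffer="anthhlcyhhn" (len 11), cursors c1@4 c2@9, authorship ...11...22.
Authorship (.=original, N=cursor N): . . . 1 1 . . . 2 2 .
Index 8: author = 2

Answer: cursor 2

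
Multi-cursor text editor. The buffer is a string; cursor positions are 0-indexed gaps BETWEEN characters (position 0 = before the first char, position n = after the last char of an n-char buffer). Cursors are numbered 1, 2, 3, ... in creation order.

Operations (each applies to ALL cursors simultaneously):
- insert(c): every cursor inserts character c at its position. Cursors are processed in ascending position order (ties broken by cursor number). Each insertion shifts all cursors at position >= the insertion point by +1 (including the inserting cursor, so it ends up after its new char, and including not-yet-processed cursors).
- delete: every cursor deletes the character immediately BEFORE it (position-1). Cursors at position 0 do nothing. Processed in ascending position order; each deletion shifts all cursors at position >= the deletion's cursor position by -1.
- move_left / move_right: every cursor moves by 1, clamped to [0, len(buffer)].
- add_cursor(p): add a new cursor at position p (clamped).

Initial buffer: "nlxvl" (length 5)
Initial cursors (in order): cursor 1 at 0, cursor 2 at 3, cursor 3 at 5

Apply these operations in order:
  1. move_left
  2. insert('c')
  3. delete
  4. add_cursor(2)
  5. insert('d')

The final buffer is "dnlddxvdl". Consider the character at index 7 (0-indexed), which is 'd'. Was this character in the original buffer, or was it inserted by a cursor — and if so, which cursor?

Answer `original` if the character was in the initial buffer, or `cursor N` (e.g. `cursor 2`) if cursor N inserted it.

After op 1 (move_left): buffer="nlxvl" (len 5), cursors c1@0 c2@2 c3@4, authorship .....
After op 2 (insert('c')): buffer="cnlcxvcl" (len 8), cursors c1@1 c2@4 c3@7, authorship 1..2..3.
After op 3 (delete): buffer="nlxvl" (len 5), cursors c1@0 c2@2 c3@4, authorship .....
After op 4 (add_cursor(2)): buffer="nlxvl" (len 5), cursors c1@0 c2@2 c4@2 c3@4, authorship .....
After op 5 (insert('d')): buffer="dnlddxvdl" (len 9), cursors c1@1 c2@5 c4@5 c3@8, authorship 1..24..3.
Authorship (.=original, N=cursor N): 1 . . 2 4 . . 3 .
Index 7: author = 3

Answer: cursor 3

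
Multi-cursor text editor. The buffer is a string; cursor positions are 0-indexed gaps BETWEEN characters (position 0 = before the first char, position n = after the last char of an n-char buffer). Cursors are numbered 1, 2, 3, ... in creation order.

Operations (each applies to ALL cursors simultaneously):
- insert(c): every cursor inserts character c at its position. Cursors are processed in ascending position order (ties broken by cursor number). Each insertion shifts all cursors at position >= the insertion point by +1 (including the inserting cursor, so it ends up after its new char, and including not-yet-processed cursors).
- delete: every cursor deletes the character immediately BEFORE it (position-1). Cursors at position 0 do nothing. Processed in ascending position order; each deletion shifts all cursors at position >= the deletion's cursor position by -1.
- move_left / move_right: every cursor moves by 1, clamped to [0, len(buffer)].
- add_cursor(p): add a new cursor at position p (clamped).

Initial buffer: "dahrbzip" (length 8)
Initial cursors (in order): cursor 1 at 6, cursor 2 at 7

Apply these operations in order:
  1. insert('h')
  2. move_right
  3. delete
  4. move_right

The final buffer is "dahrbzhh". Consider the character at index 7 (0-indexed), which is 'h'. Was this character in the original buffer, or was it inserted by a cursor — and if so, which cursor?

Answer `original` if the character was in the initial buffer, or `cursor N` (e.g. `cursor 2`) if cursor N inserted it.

After op 1 (insert('h')): buffer="dahrbzhihp" (len 10), cursors c1@7 c2@9, authorship ......1.2.
After op 2 (move_right): buffer="dahrbzhihp" (len 10), cursors c1@8 c2@10, authorship ......1.2.
After op 3 (delete): buffer="dahrbzhh" (len 8), cursors c1@7 c2@8, authorship ......12
After op 4 (move_right): buffer="dahrbzhh" (len 8), cursors c1@8 c2@8, authorship ......12
Authorship (.=original, N=cursor N): . . . . . . 1 2
Index 7: author = 2

Answer: cursor 2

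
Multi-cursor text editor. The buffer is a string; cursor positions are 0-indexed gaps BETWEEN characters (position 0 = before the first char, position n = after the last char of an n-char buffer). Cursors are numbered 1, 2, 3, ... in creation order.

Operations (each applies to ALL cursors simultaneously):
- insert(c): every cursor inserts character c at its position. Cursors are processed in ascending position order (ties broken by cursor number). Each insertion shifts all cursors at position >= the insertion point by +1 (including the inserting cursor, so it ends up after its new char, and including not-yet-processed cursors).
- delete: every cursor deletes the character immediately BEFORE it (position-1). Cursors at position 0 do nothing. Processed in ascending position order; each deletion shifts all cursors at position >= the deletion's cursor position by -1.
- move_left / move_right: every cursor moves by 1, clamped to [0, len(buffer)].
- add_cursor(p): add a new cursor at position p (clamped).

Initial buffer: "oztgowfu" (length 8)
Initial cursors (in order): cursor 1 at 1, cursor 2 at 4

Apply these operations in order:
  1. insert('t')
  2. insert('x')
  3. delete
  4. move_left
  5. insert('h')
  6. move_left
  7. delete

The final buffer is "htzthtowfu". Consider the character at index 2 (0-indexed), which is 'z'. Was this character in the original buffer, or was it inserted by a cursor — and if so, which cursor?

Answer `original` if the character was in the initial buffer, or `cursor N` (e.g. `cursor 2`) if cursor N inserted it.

After op 1 (insert('t')): buffer="otztgtowfu" (len 10), cursors c1@2 c2@6, authorship .1...2....
After op 2 (insert('x')): buffer="otxztgtxowfu" (len 12), cursors c1@3 c2@8, authorship .11...22....
After op 3 (delete): buffer="otztgtowfu" (len 10), cursors c1@2 c2@6, authorship .1...2....
After op 4 (move_left): buffer="otztgtowfu" (len 10), cursors c1@1 c2@5, authorship .1...2....
After op 5 (insert('h')): buffer="ohtztghtowfu" (len 12), cursors c1@2 c2@7, authorship .11...22....
After op 6 (move_left): buffer="ohtztghtowfu" (len 12), cursors c1@1 c2@6, authorship .11...22....
After op 7 (delete): buffer="htzthtowfu" (len 10), cursors c1@0 c2@4, authorship 11..22....
Authorship (.=original, N=cursor N): 1 1 . . 2 2 . . . .
Index 2: author = original

Answer: original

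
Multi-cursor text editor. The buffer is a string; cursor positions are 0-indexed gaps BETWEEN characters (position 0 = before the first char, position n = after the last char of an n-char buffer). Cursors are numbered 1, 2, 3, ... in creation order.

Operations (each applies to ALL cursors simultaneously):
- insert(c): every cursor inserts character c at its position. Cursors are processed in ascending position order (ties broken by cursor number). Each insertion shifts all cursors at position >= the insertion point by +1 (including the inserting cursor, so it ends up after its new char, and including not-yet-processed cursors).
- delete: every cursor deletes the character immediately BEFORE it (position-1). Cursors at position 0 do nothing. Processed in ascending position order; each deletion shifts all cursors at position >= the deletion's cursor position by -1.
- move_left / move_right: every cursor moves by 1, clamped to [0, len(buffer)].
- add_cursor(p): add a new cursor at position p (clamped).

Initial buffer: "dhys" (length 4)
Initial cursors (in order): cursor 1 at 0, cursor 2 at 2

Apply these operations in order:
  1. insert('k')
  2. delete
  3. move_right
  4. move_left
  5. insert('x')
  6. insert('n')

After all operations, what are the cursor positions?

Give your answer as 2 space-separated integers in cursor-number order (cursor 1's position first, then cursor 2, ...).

Answer: 2 6

Derivation:
After op 1 (insert('k')): buffer="kdhkys" (len 6), cursors c1@1 c2@4, authorship 1..2..
After op 2 (delete): buffer="dhys" (len 4), cursors c1@0 c2@2, authorship ....
After op 3 (move_right): buffer="dhys" (len 4), cursors c1@1 c2@3, authorship ....
After op 4 (move_left): buffer="dhys" (len 4), cursors c1@0 c2@2, authorship ....
After op 5 (insert('x')): buffer="xdhxys" (len 6), cursors c1@1 c2@4, authorship 1..2..
After op 6 (insert('n')): buffer="xndhxnys" (len 8), cursors c1@2 c2@6, authorship 11..22..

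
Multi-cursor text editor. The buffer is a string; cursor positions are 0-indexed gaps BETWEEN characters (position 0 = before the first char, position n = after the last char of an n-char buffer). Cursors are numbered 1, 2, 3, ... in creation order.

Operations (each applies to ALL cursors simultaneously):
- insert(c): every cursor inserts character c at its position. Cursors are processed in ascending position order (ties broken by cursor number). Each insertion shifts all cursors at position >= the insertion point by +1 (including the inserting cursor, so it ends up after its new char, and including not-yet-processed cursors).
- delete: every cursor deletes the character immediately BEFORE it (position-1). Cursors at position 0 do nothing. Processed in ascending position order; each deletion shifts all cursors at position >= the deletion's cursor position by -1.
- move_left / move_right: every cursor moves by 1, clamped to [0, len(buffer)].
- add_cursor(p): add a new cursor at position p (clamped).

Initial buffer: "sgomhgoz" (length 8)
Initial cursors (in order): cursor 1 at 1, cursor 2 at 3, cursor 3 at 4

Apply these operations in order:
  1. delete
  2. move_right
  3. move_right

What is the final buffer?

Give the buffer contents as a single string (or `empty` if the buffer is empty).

After op 1 (delete): buffer="ghgoz" (len 5), cursors c1@0 c2@1 c3@1, authorship .....
After op 2 (move_right): buffer="ghgoz" (len 5), cursors c1@1 c2@2 c3@2, authorship .....
After op 3 (move_right): buffer="ghgoz" (len 5), cursors c1@2 c2@3 c3@3, authorship .....

Answer: ghgoz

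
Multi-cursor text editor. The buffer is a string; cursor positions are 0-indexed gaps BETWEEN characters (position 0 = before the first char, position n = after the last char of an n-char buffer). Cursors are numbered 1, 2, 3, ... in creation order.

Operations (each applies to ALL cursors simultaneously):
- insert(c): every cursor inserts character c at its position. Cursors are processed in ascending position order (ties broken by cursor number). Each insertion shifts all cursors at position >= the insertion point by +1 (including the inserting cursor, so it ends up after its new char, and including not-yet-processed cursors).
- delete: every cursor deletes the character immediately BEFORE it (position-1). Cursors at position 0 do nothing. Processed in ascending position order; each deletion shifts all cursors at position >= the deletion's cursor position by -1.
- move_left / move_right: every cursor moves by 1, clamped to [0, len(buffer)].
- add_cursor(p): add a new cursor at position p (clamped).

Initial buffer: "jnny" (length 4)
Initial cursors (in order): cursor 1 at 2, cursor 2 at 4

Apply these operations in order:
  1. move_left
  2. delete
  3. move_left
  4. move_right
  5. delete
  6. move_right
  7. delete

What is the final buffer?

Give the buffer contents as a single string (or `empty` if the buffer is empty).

After op 1 (move_left): buffer="jnny" (len 4), cursors c1@1 c2@3, authorship ....
After op 2 (delete): buffer="ny" (len 2), cursors c1@0 c2@1, authorship ..
After op 3 (move_left): buffer="ny" (len 2), cursors c1@0 c2@0, authorship ..
After op 4 (move_right): buffer="ny" (len 2), cursors c1@1 c2@1, authorship ..
After op 5 (delete): buffer="y" (len 1), cursors c1@0 c2@0, authorship .
After op 6 (move_right): buffer="y" (len 1), cursors c1@1 c2@1, authorship .
After op 7 (delete): buffer="" (len 0), cursors c1@0 c2@0, authorship 

Answer: empty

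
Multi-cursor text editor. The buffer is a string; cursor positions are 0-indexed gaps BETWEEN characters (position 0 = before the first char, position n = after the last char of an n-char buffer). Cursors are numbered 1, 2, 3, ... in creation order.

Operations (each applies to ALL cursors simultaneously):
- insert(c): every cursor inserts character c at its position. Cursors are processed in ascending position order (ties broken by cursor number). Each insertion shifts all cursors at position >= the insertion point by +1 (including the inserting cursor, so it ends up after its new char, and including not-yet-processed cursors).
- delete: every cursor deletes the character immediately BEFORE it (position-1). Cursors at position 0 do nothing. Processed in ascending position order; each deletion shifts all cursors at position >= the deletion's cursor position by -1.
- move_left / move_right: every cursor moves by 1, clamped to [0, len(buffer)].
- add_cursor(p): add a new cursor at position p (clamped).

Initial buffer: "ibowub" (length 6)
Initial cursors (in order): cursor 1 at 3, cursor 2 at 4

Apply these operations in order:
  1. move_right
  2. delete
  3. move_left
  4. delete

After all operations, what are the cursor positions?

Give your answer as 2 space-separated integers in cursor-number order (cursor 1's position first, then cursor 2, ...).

Answer: 0 0

Derivation:
After op 1 (move_right): buffer="ibowub" (len 6), cursors c1@4 c2@5, authorship ......
After op 2 (delete): buffer="ibob" (len 4), cursors c1@3 c2@3, authorship ....
After op 3 (move_left): buffer="ibob" (len 4), cursors c1@2 c2@2, authorship ....
After op 4 (delete): buffer="ob" (len 2), cursors c1@0 c2@0, authorship ..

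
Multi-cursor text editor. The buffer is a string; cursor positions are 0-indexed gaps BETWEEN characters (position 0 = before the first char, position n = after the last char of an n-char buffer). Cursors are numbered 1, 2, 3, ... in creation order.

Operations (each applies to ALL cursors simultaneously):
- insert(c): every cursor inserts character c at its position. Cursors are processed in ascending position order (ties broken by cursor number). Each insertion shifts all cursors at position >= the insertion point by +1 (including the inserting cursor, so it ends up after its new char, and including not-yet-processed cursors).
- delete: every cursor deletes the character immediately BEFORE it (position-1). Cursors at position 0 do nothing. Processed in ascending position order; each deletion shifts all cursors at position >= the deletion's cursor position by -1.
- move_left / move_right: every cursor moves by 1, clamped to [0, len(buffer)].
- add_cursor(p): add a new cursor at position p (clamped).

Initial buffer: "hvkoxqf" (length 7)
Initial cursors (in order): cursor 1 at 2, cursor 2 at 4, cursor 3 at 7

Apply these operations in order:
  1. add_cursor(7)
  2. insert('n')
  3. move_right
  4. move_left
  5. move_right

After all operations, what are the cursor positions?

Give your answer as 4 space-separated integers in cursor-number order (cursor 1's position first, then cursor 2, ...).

After op 1 (add_cursor(7)): buffer="hvkoxqf" (len 7), cursors c1@2 c2@4 c3@7 c4@7, authorship .......
After op 2 (insert('n')): buffer="hvnkonxqfnn" (len 11), cursors c1@3 c2@6 c3@11 c4@11, authorship ..1..2...34
After op 3 (move_right): buffer="hvnkonxqfnn" (len 11), cursors c1@4 c2@7 c3@11 c4@11, authorship ..1..2...34
After op 4 (move_left): buffer="hvnkonxqfnn" (len 11), cursors c1@3 c2@6 c3@10 c4@10, authorship ..1..2...34
After op 5 (move_right): buffer="hvnkonxqfnn" (len 11), cursors c1@4 c2@7 c3@11 c4@11, authorship ..1..2...34

Answer: 4 7 11 11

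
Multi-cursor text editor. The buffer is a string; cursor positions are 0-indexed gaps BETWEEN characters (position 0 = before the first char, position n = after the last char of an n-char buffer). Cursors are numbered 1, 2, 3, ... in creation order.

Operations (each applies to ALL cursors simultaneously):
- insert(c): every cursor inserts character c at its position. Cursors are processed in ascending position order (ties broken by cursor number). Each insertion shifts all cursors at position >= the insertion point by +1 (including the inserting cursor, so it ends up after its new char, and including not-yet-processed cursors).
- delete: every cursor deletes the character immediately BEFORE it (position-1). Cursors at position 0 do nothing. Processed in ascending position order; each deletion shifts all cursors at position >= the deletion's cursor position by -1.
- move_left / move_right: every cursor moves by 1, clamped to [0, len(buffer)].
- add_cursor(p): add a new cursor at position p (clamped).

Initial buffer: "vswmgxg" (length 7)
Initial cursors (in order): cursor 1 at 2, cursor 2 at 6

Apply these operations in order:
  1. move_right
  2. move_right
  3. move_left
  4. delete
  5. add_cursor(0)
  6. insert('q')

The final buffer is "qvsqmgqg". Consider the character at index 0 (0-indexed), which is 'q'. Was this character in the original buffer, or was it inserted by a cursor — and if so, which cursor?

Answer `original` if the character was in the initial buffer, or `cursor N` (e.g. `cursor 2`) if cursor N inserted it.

After op 1 (move_right): buffer="vswmgxg" (len 7), cursors c1@3 c2@7, authorship .......
After op 2 (move_right): buffer="vswmgxg" (len 7), cursors c1@4 c2@7, authorship .......
After op 3 (move_left): buffer="vswmgxg" (len 7), cursors c1@3 c2@6, authorship .......
After op 4 (delete): buffer="vsmgg" (len 5), cursors c1@2 c2@4, authorship .....
After op 5 (add_cursor(0)): buffer="vsmgg" (len 5), cursors c3@0 c1@2 c2@4, authorship .....
After op 6 (insert('q')): buffer="qvsqmgqg" (len 8), cursors c3@1 c1@4 c2@7, authorship 3..1..2.
Authorship (.=original, N=cursor N): 3 . . 1 . . 2 .
Index 0: author = 3

Answer: cursor 3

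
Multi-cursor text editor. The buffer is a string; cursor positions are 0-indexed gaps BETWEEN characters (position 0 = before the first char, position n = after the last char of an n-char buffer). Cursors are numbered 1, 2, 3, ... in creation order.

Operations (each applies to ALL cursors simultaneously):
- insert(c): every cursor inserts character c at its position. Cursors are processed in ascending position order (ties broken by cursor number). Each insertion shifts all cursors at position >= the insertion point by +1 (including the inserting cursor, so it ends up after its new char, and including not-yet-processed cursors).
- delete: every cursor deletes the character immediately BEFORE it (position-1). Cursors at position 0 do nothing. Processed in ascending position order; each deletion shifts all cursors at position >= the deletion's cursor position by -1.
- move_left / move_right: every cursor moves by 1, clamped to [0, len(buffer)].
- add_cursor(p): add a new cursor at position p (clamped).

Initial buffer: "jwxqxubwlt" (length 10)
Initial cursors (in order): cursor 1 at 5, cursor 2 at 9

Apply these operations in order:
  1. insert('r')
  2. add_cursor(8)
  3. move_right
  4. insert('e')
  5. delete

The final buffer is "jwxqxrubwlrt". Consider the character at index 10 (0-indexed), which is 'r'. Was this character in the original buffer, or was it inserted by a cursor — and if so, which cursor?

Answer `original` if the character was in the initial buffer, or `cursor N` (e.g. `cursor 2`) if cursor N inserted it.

Answer: cursor 2

Derivation:
After op 1 (insert('r')): buffer="jwxqxrubwlrt" (len 12), cursors c1@6 c2@11, authorship .....1....2.
After op 2 (add_cursor(8)): buffer="jwxqxrubwlrt" (len 12), cursors c1@6 c3@8 c2@11, authorship .....1....2.
After op 3 (move_right): buffer="jwxqxrubwlrt" (len 12), cursors c1@7 c3@9 c2@12, authorship .....1....2.
After op 4 (insert('e')): buffer="jwxqxruebwelrte" (len 15), cursors c1@8 c3@11 c2@15, authorship .....1.1..3.2.2
After op 5 (delete): buffer="jwxqxrubwlrt" (len 12), cursors c1@7 c3@9 c2@12, authorship .....1....2.
Authorship (.=original, N=cursor N): . . . . . 1 . . . . 2 .
Index 10: author = 2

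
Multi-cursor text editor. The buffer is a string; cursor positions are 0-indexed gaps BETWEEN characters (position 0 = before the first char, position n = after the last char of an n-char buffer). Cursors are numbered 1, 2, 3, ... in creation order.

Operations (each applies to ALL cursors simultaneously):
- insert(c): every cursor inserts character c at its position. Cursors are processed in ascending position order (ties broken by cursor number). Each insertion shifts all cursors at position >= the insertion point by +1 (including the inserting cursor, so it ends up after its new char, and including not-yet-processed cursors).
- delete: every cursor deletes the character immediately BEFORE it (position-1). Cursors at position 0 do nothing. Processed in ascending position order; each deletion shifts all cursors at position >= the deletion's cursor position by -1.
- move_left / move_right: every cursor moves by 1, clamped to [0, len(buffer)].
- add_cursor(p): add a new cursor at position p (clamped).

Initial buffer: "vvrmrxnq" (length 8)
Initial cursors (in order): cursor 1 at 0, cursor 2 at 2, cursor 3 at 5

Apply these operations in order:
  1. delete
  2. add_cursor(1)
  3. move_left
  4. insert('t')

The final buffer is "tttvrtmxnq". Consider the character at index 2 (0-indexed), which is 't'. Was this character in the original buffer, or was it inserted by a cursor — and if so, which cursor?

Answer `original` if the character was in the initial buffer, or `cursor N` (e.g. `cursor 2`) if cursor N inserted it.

After op 1 (delete): buffer="vrmxnq" (len 6), cursors c1@0 c2@1 c3@3, authorship ......
After op 2 (add_cursor(1)): buffer="vrmxnq" (len 6), cursors c1@0 c2@1 c4@1 c3@3, authorship ......
After op 3 (move_left): buffer="vrmxnq" (len 6), cursors c1@0 c2@0 c4@0 c3@2, authorship ......
After op 4 (insert('t')): buffer="tttvrtmxnq" (len 10), cursors c1@3 c2@3 c4@3 c3@6, authorship 124..3....
Authorship (.=original, N=cursor N): 1 2 4 . . 3 . . . .
Index 2: author = 4

Answer: cursor 4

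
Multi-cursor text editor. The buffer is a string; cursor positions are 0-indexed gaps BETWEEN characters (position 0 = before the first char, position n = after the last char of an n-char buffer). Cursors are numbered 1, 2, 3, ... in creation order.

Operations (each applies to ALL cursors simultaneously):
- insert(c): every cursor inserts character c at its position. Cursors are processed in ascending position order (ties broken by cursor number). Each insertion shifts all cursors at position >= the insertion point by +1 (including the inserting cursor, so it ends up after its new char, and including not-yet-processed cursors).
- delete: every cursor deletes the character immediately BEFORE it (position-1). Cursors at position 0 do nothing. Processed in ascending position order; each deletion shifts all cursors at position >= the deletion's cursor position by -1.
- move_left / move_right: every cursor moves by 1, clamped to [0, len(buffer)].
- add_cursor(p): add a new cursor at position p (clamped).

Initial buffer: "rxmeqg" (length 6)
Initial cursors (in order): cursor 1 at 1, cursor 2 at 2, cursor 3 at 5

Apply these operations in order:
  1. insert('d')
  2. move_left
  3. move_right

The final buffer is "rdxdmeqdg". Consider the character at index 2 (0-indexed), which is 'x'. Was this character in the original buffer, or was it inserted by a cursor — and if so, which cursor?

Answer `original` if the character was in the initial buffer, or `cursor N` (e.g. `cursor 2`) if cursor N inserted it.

After op 1 (insert('d')): buffer="rdxdmeqdg" (len 9), cursors c1@2 c2@4 c3@8, authorship .1.2...3.
After op 2 (move_left): buffer="rdxdmeqdg" (len 9), cursors c1@1 c2@3 c3@7, authorship .1.2...3.
After op 3 (move_right): buffer="rdxdmeqdg" (len 9), cursors c1@2 c2@4 c3@8, authorship .1.2...3.
Authorship (.=original, N=cursor N): . 1 . 2 . . . 3 .
Index 2: author = original

Answer: original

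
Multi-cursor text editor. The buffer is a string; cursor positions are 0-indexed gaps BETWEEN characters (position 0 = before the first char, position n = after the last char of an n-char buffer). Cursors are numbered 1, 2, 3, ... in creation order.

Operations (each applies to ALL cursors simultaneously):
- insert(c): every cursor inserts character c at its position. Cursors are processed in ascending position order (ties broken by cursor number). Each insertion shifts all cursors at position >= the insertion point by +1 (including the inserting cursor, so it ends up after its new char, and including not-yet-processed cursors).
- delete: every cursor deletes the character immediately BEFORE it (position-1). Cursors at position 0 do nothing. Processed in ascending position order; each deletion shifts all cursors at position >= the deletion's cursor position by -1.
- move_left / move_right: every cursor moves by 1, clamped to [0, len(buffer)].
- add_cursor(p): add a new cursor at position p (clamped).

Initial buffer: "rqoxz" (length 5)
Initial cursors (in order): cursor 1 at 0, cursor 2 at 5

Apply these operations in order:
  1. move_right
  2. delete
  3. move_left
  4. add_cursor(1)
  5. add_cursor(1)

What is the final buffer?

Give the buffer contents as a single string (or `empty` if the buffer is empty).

Answer: qox

Derivation:
After op 1 (move_right): buffer="rqoxz" (len 5), cursors c1@1 c2@5, authorship .....
After op 2 (delete): buffer="qox" (len 3), cursors c1@0 c2@3, authorship ...
After op 3 (move_left): buffer="qox" (len 3), cursors c1@0 c2@2, authorship ...
After op 4 (add_cursor(1)): buffer="qox" (len 3), cursors c1@0 c3@1 c2@2, authorship ...
After op 5 (add_cursor(1)): buffer="qox" (len 3), cursors c1@0 c3@1 c4@1 c2@2, authorship ...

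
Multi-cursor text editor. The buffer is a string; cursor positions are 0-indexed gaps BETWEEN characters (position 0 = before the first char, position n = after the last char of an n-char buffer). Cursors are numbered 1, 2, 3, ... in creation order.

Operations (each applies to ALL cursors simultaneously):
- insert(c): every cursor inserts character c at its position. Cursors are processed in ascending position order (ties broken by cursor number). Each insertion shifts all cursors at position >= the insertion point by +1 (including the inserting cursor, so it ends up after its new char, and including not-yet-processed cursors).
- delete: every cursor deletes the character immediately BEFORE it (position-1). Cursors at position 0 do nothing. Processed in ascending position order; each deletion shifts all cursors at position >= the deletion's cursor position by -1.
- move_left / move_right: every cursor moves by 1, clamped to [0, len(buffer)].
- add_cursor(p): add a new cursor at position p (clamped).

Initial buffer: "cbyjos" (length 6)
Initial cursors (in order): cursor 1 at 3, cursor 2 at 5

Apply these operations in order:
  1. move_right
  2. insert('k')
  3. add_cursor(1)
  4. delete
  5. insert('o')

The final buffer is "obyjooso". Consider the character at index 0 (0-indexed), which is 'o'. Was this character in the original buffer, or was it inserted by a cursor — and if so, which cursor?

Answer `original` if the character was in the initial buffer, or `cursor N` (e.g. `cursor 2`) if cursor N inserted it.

Answer: cursor 3

Derivation:
After op 1 (move_right): buffer="cbyjos" (len 6), cursors c1@4 c2@6, authorship ......
After op 2 (insert('k')): buffer="cbyjkosk" (len 8), cursors c1@5 c2@8, authorship ....1..2
After op 3 (add_cursor(1)): buffer="cbyjkosk" (len 8), cursors c3@1 c1@5 c2@8, authorship ....1..2
After op 4 (delete): buffer="byjos" (len 5), cursors c3@0 c1@3 c2@5, authorship .....
After op 5 (insert('o')): buffer="obyjooso" (len 8), cursors c3@1 c1@5 c2@8, authorship 3...1..2
Authorship (.=original, N=cursor N): 3 . . . 1 . . 2
Index 0: author = 3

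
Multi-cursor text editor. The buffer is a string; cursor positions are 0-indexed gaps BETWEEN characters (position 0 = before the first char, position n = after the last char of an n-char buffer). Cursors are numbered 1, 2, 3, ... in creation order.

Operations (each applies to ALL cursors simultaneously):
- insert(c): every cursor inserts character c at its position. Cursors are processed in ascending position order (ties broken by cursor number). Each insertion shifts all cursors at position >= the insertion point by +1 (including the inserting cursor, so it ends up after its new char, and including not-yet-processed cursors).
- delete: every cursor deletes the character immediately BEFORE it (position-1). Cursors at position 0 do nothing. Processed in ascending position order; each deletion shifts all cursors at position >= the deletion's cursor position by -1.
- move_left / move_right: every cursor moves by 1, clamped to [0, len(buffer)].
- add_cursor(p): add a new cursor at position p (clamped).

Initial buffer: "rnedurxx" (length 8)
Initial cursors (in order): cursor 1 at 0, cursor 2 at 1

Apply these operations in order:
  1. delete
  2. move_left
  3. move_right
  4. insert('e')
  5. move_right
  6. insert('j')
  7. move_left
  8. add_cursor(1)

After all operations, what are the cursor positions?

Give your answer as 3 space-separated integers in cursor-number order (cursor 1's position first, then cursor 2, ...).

Answer: 5 5 1

Derivation:
After op 1 (delete): buffer="nedurxx" (len 7), cursors c1@0 c2@0, authorship .......
After op 2 (move_left): buffer="nedurxx" (len 7), cursors c1@0 c2@0, authorship .......
After op 3 (move_right): buffer="nedurxx" (len 7), cursors c1@1 c2@1, authorship .......
After op 4 (insert('e')): buffer="neeedurxx" (len 9), cursors c1@3 c2@3, authorship .12......
After op 5 (move_right): buffer="neeedurxx" (len 9), cursors c1@4 c2@4, authorship .12......
After op 6 (insert('j')): buffer="neeejjdurxx" (len 11), cursors c1@6 c2@6, authorship .12.12.....
After op 7 (move_left): buffer="neeejjdurxx" (len 11), cursors c1@5 c2@5, authorship .12.12.....
After op 8 (add_cursor(1)): buffer="neeejjdurxx" (len 11), cursors c3@1 c1@5 c2@5, authorship .12.12.....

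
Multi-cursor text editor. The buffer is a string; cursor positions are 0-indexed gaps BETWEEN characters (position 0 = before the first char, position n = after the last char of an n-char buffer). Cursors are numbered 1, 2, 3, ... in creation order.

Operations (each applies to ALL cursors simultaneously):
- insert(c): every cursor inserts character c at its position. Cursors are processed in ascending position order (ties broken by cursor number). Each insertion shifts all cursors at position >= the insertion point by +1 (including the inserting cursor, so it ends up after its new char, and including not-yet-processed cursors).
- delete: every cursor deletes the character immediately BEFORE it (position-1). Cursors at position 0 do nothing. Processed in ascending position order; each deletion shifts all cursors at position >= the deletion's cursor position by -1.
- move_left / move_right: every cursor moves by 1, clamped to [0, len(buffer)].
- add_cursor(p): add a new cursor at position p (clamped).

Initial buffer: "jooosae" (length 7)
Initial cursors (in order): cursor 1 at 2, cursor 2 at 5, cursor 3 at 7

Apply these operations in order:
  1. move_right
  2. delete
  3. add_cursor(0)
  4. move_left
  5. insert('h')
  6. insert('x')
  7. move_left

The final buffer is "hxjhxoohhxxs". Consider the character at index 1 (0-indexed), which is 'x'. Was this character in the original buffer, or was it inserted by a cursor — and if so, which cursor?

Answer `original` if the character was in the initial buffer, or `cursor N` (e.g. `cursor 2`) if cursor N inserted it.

Answer: cursor 4

Derivation:
After op 1 (move_right): buffer="jooosae" (len 7), cursors c1@3 c2@6 c3@7, authorship .......
After op 2 (delete): buffer="joos" (len 4), cursors c1@2 c2@4 c3@4, authorship ....
After op 3 (add_cursor(0)): buffer="joos" (len 4), cursors c4@0 c1@2 c2@4 c3@4, authorship ....
After op 4 (move_left): buffer="joos" (len 4), cursors c4@0 c1@1 c2@3 c3@3, authorship ....
After op 5 (insert('h')): buffer="hjhoohhs" (len 8), cursors c4@1 c1@3 c2@7 c3@7, authorship 4.1..23.
After op 6 (insert('x')): buffer="hxjhxoohhxxs" (len 12), cursors c4@2 c1@5 c2@11 c3@11, authorship 44.11..2323.
After op 7 (move_left): buffer="hxjhxoohhxxs" (len 12), cursors c4@1 c1@4 c2@10 c3@10, authorship 44.11..2323.
Authorship (.=original, N=cursor N): 4 4 . 1 1 . . 2 3 2 3 .
Index 1: author = 4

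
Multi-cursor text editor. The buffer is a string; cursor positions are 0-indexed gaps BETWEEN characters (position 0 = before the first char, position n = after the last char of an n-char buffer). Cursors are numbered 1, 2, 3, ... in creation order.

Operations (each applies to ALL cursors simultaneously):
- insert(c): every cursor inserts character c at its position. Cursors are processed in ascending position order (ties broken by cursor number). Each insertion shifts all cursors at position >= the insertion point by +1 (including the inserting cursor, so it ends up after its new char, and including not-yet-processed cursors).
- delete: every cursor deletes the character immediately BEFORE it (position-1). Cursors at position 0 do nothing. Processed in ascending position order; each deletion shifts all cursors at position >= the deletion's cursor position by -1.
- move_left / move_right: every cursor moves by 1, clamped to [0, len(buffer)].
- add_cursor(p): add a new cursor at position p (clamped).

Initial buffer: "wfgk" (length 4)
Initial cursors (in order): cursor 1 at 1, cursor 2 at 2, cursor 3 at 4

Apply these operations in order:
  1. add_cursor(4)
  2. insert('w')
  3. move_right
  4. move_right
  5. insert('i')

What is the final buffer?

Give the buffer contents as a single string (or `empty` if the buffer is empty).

Answer: wwfwigkiwwii

Derivation:
After op 1 (add_cursor(4)): buffer="wfgk" (len 4), cursors c1@1 c2@2 c3@4 c4@4, authorship ....
After op 2 (insert('w')): buffer="wwfwgkww" (len 8), cursors c1@2 c2@4 c3@8 c4@8, authorship .1.2..34
After op 3 (move_right): buffer="wwfwgkww" (len 8), cursors c1@3 c2@5 c3@8 c4@8, authorship .1.2..34
After op 4 (move_right): buffer="wwfwgkww" (len 8), cursors c1@4 c2@6 c3@8 c4@8, authorship .1.2..34
After op 5 (insert('i')): buffer="wwfwigkiwwii" (len 12), cursors c1@5 c2@8 c3@12 c4@12, authorship .1.21..23434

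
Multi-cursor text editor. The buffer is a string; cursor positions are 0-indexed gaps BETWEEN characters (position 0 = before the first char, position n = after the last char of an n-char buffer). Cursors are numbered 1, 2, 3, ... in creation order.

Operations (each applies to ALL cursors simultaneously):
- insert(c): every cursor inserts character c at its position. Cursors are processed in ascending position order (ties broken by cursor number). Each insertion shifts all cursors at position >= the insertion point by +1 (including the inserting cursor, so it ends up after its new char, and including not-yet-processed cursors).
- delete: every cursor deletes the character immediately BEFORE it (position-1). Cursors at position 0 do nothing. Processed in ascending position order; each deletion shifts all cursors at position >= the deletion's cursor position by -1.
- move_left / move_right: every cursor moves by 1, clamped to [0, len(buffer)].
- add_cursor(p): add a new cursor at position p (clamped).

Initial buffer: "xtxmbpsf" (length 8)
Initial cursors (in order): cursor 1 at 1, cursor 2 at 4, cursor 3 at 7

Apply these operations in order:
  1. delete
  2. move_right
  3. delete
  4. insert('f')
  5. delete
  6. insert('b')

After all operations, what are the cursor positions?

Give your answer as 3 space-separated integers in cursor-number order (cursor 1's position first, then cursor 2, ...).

After op 1 (delete): buffer="txbpf" (len 5), cursors c1@0 c2@2 c3@4, authorship .....
After op 2 (move_right): buffer="txbpf" (len 5), cursors c1@1 c2@3 c3@5, authorship .....
After op 3 (delete): buffer="xp" (len 2), cursors c1@0 c2@1 c3@2, authorship ..
After op 4 (insert('f')): buffer="fxfpf" (len 5), cursors c1@1 c2@3 c3@5, authorship 1.2.3
After op 5 (delete): buffer="xp" (len 2), cursors c1@0 c2@1 c3@2, authorship ..
After op 6 (insert('b')): buffer="bxbpb" (len 5), cursors c1@1 c2@3 c3@5, authorship 1.2.3

Answer: 1 3 5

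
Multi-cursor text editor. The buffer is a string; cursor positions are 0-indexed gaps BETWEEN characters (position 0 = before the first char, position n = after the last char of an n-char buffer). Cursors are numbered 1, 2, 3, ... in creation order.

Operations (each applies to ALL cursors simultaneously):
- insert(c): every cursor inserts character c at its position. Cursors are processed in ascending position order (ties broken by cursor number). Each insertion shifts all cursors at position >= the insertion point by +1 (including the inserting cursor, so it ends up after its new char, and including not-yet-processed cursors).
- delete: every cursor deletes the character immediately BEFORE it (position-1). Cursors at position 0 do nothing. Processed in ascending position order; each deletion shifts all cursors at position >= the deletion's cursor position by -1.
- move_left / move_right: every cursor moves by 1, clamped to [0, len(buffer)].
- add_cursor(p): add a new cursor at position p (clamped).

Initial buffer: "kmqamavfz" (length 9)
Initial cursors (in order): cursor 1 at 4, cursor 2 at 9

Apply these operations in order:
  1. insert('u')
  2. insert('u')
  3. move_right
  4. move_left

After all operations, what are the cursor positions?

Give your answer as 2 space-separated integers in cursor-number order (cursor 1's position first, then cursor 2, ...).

Answer: 6 12

Derivation:
After op 1 (insert('u')): buffer="kmqaumavfzu" (len 11), cursors c1@5 c2@11, authorship ....1.....2
After op 2 (insert('u')): buffer="kmqauumavfzuu" (len 13), cursors c1@6 c2@13, authorship ....11.....22
After op 3 (move_right): buffer="kmqauumavfzuu" (len 13), cursors c1@7 c2@13, authorship ....11.....22
After op 4 (move_left): buffer="kmqauumavfzuu" (len 13), cursors c1@6 c2@12, authorship ....11.....22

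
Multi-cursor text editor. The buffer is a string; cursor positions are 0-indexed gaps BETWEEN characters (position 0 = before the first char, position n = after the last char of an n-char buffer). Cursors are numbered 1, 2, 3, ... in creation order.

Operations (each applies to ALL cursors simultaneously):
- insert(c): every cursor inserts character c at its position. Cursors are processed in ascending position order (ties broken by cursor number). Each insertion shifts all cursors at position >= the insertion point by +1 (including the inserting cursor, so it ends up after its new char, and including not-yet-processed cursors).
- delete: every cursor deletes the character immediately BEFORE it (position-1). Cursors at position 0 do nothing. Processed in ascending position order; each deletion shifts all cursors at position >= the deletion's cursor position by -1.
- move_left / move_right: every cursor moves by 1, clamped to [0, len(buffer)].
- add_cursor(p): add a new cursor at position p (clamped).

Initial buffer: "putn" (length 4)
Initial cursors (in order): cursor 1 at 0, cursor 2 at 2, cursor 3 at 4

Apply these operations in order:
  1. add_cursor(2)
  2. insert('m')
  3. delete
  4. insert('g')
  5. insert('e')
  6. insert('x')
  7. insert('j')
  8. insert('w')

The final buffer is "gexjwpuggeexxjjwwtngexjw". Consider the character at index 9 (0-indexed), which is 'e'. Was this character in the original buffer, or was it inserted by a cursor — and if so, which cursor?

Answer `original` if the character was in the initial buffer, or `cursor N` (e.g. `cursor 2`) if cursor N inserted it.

After op 1 (add_cursor(2)): buffer="putn" (len 4), cursors c1@0 c2@2 c4@2 c3@4, authorship ....
After op 2 (insert('m')): buffer="mpummtnm" (len 8), cursors c1@1 c2@5 c4@5 c3@8, authorship 1..24..3
After op 3 (delete): buffer="putn" (len 4), cursors c1@0 c2@2 c4@2 c3@4, authorship ....
After op 4 (insert('g')): buffer="gpuggtng" (len 8), cursors c1@1 c2@5 c4@5 c3@8, authorship 1..24..3
After op 5 (insert('e')): buffer="gepuggeetnge" (len 12), cursors c1@2 c2@8 c4@8 c3@12, authorship 11..2424..33
After op 6 (insert('x')): buffer="gexpuggeexxtngex" (len 16), cursors c1@3 c2@11 c4@11 c3@16, authorship 111..242424..333
After op 7 (insert('j')): buffer="gexjpuggeexxjjtngexj" (len 20), cursors c1@4 c2@14 c4@14 c3@20, authorship 1111..24242424..3333
After op 8 (insert('w')): buffer="gexjwpuggeexxjjwwtngexjw" (len 24), cursors c1@5 c2@17 c4@17 c3@24, authorship 11111..2424242424..33333
Authorship (.=original, N=cursor N): 1 1 1 1 1 . . 2 4 2 4 2 4 2 4 2 4 . . 3 3 3 3 3
Index 9: author = 2

Answer: cursor 2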